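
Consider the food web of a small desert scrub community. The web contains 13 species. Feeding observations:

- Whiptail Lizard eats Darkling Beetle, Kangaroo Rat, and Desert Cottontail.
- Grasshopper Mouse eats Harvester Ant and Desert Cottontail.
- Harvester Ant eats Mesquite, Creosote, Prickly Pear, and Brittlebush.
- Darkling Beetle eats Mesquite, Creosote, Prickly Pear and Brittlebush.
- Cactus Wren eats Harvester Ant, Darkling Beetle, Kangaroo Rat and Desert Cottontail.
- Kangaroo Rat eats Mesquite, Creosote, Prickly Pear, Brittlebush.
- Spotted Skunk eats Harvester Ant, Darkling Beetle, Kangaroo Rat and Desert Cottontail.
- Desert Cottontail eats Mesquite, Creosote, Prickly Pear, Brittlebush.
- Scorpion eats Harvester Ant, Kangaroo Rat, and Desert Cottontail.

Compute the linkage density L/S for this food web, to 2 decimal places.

There are L = 32 links among S = 13 species.
L/S = 32/13 = 2.4615 ≈ 2.46.

L/S = 2.46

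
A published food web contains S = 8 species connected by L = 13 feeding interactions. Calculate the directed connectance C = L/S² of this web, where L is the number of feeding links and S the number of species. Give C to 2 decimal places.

C = 0.20

The web has S = 8 species and L = 13 feeding links.
C = L / S² = 13 / 64 = 0.2031 ≈ 0.20.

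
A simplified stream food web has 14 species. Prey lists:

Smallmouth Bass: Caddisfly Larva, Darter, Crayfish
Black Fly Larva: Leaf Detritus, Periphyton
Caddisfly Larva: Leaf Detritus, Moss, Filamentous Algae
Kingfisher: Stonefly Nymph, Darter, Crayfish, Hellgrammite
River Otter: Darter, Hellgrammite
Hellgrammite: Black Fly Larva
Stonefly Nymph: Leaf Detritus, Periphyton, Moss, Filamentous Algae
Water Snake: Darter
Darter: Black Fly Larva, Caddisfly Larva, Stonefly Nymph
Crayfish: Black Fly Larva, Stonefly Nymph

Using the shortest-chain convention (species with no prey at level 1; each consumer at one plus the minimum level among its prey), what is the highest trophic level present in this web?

4

Basal resources (level 1): Leaf Detritus, Periphyton, Moss, Filamentous Algae.
Following each consumer down to its lowest-level prey: Leaf Detritus → Black Fly Larva → Hellgrammite → River Otter (levels 1 through 4).
All prey of River Otter (Hellgrammite 3, Darter 3) are at level 3 or above, so River Otter is at level 1 + 3 = 4.
Every consumer has at least one prey at level 3 or below, so none exceeds level 4.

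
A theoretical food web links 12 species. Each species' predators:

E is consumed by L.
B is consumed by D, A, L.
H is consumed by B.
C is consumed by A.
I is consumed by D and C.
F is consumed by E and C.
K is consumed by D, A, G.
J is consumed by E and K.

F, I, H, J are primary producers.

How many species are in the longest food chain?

One longest chain: H → B → D.
It has 3 species and 2 links.

3 species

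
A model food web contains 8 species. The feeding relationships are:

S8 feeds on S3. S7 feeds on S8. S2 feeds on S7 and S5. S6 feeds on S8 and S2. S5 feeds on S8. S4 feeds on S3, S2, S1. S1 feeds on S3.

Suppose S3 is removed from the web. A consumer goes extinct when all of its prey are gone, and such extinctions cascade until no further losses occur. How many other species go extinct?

Remove S3.
Round 1: S8 (all prey gone), S1 (all prey gone) → extinct.
Round 2: S5 (all prey gone), S7 (all prey gone) → extinct.
Round 3: S2 (all prey gone) → extinct.
Round 4: S4 (all prey gone), S6 (all prey gone) → extinct.
No further losses. Total secondary extinctions: 7.

7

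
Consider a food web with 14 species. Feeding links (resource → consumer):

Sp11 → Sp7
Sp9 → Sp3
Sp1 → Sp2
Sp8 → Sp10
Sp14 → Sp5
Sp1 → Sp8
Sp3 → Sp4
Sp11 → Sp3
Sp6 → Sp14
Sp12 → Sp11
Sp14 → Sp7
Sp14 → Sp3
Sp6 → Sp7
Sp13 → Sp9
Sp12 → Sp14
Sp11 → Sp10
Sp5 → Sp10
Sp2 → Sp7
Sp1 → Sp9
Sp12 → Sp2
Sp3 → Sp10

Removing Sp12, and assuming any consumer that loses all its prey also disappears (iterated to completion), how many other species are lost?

1

Remove Sp12.
Round 1: Sp11 (all prey gone) → extinct.
No further losses. Total secondary extinctions: 1.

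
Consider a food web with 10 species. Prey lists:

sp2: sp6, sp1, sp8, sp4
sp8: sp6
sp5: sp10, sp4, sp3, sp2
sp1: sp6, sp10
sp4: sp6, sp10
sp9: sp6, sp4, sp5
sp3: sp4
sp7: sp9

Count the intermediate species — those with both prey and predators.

7

Intermediate species (has both prey and predators): sp1, sp8, sp4, sp3, sp2, sp5, sp9.
Count: 7.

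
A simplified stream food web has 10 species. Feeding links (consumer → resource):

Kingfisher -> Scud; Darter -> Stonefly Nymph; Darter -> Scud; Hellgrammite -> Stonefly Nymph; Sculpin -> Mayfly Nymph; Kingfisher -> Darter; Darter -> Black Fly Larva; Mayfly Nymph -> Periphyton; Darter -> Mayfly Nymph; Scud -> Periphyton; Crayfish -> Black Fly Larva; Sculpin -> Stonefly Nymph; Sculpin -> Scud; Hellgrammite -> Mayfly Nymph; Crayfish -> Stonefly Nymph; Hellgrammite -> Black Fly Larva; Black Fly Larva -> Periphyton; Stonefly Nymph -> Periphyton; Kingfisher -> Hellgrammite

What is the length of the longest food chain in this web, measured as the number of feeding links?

One longest chain: Periphyton → Mayfly Nymph → Darter → Kingfisher.
It has 4 species and 3 links.

3 links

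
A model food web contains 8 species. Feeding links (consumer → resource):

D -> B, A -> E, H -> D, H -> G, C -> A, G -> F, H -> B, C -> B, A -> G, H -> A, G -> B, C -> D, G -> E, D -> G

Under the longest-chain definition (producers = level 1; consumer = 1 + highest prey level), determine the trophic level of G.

E is a producer → level 1.
G eats E (level 1); other prey at levels: F 1, B 1 → level 2.

Trophic level 2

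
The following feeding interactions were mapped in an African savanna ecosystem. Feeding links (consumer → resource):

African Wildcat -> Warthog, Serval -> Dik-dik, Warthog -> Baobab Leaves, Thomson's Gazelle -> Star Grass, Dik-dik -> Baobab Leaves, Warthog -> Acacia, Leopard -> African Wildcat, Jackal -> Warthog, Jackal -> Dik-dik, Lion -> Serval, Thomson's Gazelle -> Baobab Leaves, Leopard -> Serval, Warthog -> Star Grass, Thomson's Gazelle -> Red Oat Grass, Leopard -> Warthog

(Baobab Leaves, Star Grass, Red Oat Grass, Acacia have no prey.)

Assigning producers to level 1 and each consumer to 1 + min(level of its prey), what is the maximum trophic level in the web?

4

Producers (level 1): Baobab Leaves, Star Grass, Red Oat Grass, Acacia.
Following each consumer down to its lowest-level prey: Baobab Leaves → Dik-dik → Serval → Lion (levels 1 through 4).
All prey of Lion (Serval 3) are at level 3 or above, so Lion is at level 1 + 3 = 4.
Every consumer has at least one prey at level 3 or below, so none exceeds level 4.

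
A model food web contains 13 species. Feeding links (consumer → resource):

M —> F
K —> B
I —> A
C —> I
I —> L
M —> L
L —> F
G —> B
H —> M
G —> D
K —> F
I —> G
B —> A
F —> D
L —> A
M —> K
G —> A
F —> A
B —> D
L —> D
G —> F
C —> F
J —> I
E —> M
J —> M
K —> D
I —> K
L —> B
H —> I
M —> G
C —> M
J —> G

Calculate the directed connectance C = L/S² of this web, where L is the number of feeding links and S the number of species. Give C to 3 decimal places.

C = 0.189

The web has S = 13 species and L = 32 feeding links.
C = L / S² = 32 / 169 = 0.1893 ≈ 0.189.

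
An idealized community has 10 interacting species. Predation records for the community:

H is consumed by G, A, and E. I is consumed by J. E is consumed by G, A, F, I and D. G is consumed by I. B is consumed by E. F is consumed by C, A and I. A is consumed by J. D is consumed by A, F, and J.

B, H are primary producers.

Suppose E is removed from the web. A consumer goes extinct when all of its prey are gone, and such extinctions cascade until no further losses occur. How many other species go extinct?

Remove E.
Round 1: D (all prey gone) → extinct.
Round 2: F (all prey gone) → extinct.
Round 3: C (all prey gone) → extinct.
No further losses. Total secondary extinctions: 3.

3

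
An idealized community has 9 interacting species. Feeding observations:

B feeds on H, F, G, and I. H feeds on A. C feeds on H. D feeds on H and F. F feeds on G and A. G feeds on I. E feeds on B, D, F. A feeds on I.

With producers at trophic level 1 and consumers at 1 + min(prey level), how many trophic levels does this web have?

Producers (level 1): I.
Following each consumer down to its lowest-level prey: I → A → H → C (levels 1 through 4).
All prey of C (H 3) are at level 3 or above, so C is at level 1 + 3 = 4.
Every consumer has at least one prey at level 3 or below, so none exceeds level 4.

4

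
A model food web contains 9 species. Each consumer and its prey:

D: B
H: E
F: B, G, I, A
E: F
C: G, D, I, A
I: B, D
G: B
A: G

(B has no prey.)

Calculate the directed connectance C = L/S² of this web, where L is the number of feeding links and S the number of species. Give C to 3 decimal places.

The web has S = 9 species and L = 15 feeding links.
C = L / S² = 15 / 81 = 0.1852 ≈ 0.185.

C = 0.185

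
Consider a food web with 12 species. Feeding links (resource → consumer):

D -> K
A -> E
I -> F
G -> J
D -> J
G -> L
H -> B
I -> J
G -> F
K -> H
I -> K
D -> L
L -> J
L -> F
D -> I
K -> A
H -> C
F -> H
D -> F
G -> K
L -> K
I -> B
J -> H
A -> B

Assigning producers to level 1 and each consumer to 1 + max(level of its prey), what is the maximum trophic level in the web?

Producers (level 1): G, D.
G → L → K → H → B gives B level 5.
No species has a prey at level 5, so no species reaches level 6.

5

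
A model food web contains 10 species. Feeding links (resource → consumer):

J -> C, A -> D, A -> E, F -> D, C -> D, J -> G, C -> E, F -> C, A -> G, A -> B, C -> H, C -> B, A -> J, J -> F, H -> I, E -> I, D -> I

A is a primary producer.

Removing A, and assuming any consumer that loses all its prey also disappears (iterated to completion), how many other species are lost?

Remove A.
Round 1: J (all prey gone) → extinct.
Round 2: G (all prey gone), F (all prey gone) → extinct.
Round 3: C (all prey gone) → extinct.
Round 4: D (all prey gone), E (all prey gone), B (all prey gone), H (all prey gone) → extinct.
Round 5: I (all prey gone) → extinct.
No further losses. Total secondary extinctions: 9.

9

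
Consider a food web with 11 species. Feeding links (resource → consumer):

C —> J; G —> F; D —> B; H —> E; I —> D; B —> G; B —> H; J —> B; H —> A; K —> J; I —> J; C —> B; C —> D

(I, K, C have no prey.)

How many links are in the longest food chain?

4 links

One longest chain: I → D → B → G → F.
It has 5 species and 4 links.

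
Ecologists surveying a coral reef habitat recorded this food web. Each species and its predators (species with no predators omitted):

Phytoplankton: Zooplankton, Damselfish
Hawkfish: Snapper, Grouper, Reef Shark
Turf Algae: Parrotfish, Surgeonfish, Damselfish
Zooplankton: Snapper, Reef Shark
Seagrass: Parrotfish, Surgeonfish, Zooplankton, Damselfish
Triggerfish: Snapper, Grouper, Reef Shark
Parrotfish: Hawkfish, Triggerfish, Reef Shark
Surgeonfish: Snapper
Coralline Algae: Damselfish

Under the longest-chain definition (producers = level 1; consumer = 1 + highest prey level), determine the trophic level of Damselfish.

Seagrass is a producer → level 1.
Damselfish eats Seagrass (level 1); other prey at levels: Turf Algae 1, Coralline Algae 1, Phytoplankton 1 → level 2.

Trophic level 2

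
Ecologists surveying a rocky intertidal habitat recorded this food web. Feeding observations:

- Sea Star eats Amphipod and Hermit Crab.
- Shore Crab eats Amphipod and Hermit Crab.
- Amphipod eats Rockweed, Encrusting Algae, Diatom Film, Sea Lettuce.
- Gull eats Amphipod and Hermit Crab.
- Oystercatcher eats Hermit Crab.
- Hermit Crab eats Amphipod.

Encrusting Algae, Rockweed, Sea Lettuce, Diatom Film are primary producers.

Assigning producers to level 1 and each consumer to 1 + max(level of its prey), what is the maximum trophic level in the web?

Producers (level 1): Encrusting Algae, Rockweed, Sea Lettuce, Diatom Film.
Encrusting Algae → Amphipod → Hermit Crab → Shore Crab gives Shore Crab level 4.
No species has a prey at level 4, so no species reaches level 5.

4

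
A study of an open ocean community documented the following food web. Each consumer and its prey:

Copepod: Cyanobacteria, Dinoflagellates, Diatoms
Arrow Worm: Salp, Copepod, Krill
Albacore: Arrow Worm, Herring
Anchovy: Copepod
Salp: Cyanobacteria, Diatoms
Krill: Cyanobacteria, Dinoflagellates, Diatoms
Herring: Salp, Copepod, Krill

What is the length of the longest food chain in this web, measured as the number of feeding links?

3 links

One longest chain: Cyanobacteria → Salp → Herring → Albacore.
It has 4 species and 3 links.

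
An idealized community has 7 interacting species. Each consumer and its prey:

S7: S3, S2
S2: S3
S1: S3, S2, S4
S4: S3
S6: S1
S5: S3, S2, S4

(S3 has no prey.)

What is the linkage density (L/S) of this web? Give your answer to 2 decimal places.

There are L = 11 links among S = 7 species.
L/S = 11/7 = 1.5714 ≈ 1.57.

L/S = 1.57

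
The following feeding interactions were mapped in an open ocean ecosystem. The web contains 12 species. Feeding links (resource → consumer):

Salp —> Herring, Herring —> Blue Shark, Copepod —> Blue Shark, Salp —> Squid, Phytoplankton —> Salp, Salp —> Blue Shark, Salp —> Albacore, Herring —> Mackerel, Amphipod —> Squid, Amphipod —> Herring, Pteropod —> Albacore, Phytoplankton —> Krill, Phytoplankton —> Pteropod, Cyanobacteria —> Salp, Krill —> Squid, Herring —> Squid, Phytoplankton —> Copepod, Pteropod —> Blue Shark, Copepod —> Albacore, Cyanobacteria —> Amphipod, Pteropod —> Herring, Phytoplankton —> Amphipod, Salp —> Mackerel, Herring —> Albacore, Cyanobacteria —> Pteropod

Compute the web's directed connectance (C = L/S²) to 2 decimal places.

C = 0.17

The web has S = 12 species and L = 25 feeding links.
C = L / S² = 25 / 144 = 0.1736 ≈ 0.17.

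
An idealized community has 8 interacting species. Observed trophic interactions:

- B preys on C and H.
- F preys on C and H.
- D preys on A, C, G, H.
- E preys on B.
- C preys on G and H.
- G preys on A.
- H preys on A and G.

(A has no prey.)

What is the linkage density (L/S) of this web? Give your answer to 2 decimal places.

There are L = 14 links among S = 8 species.
L/S = 14/8 = 1.7500 ≈ 1.75.

L/S = 1.75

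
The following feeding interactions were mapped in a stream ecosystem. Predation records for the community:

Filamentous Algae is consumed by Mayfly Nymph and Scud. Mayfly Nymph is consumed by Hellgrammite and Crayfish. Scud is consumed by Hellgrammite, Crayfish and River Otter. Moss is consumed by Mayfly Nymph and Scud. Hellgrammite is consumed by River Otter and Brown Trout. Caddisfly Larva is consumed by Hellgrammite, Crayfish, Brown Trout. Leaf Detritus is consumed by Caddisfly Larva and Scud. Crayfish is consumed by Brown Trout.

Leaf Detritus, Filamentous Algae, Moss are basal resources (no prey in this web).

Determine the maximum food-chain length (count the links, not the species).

One longest chain: Filamentous Algae → Mayfly Nymph → Hellgrammite → Brown Trout.
It has 4 species and 3 links.

3 links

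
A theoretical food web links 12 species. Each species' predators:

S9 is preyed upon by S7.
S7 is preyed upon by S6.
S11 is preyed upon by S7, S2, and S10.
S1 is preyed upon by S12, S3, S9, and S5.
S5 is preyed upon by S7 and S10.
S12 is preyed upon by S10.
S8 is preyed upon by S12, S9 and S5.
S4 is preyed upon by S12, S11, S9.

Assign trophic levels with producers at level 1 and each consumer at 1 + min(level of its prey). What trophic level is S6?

Trophic level 4

S4 is a producer → level 1.
S11 eats S4 → level 2.
S7 eats S11 → level 3.
S6 eats S7 → level 4.
No prey of S6 is below level 3, so 4 is the minimum.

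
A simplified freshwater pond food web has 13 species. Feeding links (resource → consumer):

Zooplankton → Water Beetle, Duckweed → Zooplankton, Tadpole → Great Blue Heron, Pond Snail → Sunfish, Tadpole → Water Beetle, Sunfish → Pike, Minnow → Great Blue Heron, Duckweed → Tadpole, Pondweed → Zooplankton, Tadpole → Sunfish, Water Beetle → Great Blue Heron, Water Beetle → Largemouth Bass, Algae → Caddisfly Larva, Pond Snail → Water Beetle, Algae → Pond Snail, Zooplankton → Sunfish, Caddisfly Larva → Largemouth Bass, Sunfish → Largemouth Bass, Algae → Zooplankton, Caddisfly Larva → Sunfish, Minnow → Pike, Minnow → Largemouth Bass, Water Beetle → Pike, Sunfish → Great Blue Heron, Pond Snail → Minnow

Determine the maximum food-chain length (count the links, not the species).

3 links

One longest chain: Algae → Pond Snail → Sunfish → Great Blue Heron.
It has 4 species and 3 links.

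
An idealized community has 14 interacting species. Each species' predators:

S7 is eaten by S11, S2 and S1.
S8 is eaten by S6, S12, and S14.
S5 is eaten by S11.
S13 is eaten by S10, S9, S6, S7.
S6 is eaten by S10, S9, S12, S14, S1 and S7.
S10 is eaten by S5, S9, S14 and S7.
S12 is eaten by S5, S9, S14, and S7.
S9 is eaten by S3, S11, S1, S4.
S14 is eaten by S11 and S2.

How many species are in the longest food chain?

5 species

One longest chain: S13 → S6 → S12 → S7 → S11.
It has 5 species and 4 links.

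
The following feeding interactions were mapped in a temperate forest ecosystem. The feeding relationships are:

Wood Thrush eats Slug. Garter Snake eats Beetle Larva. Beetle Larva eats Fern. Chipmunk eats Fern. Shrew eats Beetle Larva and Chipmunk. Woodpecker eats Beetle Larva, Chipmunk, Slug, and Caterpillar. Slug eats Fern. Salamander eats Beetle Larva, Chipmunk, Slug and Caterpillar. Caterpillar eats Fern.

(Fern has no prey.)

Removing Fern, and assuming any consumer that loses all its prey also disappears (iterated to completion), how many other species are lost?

Remove Fern.
Round 1: Caterpillar (all prey gone), Chipmunk (all prey gone), Beetle Larva (all prey gone), Slug (all prey gone) → extinct.
Round 2: Salamander (all prey gone), Woodpecker (all prey gone), Wood Thrush (all prey gone), Garter Snake (all prey gone), Shrew (all prey gone) → extinct.
No further losses. Total secondary extinctions: 9.

9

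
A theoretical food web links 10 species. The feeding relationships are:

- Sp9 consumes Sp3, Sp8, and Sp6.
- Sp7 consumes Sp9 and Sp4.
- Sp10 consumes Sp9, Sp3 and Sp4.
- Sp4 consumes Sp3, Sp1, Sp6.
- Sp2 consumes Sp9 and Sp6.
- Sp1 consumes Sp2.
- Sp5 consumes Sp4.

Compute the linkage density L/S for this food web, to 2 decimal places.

L/S = 1.50

There are L = 15 links among S = 10 species.
L/S = 15/10 = 1.5000 ≈ 1.50.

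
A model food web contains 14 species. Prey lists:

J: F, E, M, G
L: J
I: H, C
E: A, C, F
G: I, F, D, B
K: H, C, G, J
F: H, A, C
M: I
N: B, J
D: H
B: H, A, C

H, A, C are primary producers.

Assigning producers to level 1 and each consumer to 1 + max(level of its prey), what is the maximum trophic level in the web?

Producers (level 1): H, A, C.
H → I → M → J → L gives L level 5.
No species has a prey at level 5, so no species reaches level 6.

5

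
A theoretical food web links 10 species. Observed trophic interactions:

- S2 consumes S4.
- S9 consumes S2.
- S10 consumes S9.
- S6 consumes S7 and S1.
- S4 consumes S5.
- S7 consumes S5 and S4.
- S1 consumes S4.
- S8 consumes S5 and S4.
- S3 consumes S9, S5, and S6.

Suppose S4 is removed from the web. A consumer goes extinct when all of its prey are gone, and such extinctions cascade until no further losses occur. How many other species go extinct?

Remove S4.
Round 1: S2 (all prey gone), S1 (all prey gone) → extinct.
Round 2: S9 (all prey gone) → extinct.
Round 3: S10 (all prey gone) → extinct.
No further losses. Total secondary extinctions: 4.

4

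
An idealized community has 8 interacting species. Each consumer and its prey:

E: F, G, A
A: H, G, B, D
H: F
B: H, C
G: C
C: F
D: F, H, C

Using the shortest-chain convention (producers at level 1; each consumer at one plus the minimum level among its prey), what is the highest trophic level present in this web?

Producers (level 1): F.
Following each consumer down to its lowest-level prey: F → H → A (levels 1 through 3).
All prey of A (H 2, D 2, G 3, B 3) are at level 2 or above, so A is at level 1 + 2 = 3.
Every consumer has at least one prey at level 2 or below, so none exceeds level 3.

3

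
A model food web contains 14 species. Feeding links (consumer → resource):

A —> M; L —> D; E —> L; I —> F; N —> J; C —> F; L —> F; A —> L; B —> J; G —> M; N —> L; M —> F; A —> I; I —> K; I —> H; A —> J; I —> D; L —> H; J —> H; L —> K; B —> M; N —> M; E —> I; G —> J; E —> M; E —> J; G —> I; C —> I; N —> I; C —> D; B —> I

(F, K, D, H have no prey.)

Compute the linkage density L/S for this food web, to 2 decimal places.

L/S = 2.21

There are L = 31 links among S = 14 species.
L/S = 31/14 = 2.2143 ≈ 2.21.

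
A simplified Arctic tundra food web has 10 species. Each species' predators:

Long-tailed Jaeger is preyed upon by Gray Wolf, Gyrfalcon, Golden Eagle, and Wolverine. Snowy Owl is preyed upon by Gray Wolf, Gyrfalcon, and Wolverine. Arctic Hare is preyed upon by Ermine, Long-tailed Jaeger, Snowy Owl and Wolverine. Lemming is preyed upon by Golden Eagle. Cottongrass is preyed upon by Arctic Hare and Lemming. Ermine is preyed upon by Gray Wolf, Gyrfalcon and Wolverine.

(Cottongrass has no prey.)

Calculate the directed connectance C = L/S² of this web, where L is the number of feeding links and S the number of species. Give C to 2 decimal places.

The web has S = 10 species and L = 17 feeding links.
C = L / S² = 17 / 100 = 0.1700 ≈ 0.17.

C = 0.17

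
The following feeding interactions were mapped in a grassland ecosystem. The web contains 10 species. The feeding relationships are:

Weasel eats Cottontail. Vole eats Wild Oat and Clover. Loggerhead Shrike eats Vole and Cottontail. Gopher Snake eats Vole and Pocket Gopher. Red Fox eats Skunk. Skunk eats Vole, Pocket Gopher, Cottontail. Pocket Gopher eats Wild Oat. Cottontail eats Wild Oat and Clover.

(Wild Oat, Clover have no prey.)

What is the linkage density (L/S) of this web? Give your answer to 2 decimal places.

L/S = 1.40

There are L = 14 links among S = 10 species.
L/S = 14/10 = 1.4000 ≈ 1.40.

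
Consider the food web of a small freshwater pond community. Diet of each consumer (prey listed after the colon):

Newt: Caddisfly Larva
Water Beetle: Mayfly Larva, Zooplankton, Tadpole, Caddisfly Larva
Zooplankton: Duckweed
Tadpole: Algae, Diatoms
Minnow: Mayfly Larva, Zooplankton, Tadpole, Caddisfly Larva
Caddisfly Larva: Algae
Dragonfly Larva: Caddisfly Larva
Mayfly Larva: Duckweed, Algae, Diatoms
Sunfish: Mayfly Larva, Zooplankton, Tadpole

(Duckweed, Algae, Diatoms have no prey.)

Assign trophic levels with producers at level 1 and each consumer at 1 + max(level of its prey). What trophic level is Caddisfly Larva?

Algae is a producer → level 1.
Caddisfly Larva eats Algae → level 2.

Trophic level 2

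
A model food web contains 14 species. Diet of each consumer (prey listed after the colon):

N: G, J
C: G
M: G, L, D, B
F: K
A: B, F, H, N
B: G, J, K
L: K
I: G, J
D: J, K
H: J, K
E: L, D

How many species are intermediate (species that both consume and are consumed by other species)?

Intermediate species (has both prey and predators): L, D, B, F, H, N.
Count: 6.

6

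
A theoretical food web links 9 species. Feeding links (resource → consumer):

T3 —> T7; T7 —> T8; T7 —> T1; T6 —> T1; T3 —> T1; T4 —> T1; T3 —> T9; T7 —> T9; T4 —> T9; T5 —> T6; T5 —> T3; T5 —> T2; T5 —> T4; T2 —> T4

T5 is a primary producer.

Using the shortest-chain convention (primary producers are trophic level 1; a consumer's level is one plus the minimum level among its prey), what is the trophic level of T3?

T5 is a producer → level 1.
T3 eats T5 → level 2.

Trophic level 2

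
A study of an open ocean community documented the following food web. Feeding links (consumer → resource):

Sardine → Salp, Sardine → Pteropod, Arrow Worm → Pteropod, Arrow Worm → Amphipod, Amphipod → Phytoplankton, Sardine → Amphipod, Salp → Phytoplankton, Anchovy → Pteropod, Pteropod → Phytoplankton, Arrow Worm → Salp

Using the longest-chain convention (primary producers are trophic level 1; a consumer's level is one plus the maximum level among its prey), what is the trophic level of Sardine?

Trophic level 3

Phytoplankton is a producer → level 1.
Salp eats Phytoplankton → level 2.
Sardine eats Salp (level 2); other prey at levels: Pteropod 2, Amphipod 2 → level 3.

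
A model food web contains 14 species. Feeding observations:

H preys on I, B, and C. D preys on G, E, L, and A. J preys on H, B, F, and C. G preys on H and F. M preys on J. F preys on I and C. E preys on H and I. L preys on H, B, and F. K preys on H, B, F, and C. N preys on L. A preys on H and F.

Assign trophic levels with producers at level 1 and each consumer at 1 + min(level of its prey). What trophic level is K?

B is a producer → level 1.
K eats B → level 2.

Trophic level 2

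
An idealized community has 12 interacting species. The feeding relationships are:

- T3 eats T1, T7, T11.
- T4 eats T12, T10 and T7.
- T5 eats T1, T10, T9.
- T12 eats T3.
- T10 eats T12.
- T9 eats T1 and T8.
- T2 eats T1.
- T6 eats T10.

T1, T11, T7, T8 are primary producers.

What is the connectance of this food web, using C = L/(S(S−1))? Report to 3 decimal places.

C = 0.114

The web has S = 12 species and L = 15 feeding links.
C = L / (S(S−1)) = 15 / 132 = 0.1136 ≈ 0.114.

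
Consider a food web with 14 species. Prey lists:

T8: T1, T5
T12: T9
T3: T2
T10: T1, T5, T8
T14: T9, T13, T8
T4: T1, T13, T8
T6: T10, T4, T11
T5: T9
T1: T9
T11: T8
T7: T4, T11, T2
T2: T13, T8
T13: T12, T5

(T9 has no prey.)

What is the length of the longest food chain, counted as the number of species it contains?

5 species

One longest chain: T9 → T12 → T13 → T2 → T3.
It has 5 species and 4 links.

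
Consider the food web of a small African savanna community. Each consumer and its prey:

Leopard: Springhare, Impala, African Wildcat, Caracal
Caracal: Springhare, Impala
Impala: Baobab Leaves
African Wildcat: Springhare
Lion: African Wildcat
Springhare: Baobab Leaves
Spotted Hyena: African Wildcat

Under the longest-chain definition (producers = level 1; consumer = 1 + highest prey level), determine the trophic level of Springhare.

Trophic level 2

Baobab Leaves is a producer → level 1.
Springhare eats Baobab Leaves → level 2.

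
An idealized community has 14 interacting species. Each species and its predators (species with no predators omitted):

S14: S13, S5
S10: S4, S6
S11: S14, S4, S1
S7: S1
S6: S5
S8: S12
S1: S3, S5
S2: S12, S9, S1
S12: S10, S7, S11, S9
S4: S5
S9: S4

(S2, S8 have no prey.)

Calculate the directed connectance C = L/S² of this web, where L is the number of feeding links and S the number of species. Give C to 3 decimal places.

The web has S = 14 species and L = 21 feeding links.
C = L / S² = 21 / 196 = 0.1071 ≈ 0.107.

C = 0.107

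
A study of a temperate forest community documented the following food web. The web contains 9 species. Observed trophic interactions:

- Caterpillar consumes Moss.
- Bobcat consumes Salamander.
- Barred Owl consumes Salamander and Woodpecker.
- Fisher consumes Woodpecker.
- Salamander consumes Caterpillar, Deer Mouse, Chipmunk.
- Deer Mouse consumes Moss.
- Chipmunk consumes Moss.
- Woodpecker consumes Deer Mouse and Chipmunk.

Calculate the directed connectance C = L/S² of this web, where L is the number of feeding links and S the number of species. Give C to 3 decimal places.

The web has S = 9 species and L = 12 feeding links.
C = L / S² = 12 / 81 = 0.1481 ≈ 0.148.

C = 0.148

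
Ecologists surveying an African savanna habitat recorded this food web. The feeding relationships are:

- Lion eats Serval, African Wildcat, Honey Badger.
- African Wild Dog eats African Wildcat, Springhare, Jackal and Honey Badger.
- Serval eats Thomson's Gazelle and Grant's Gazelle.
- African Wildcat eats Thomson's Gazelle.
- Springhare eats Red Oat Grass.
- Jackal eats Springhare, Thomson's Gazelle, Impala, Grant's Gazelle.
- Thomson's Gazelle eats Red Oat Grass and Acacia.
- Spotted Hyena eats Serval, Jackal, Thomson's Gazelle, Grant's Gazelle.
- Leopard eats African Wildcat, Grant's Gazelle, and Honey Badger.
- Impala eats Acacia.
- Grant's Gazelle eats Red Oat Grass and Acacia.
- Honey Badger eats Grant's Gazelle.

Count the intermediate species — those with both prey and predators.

Intermediate species (has both prey and predators): Springhare, Thomson's Gazelle, Grant's Gazelle, Impala, Honey Badger, African Wildcat, Serval, Jackal.
Count: 8.

8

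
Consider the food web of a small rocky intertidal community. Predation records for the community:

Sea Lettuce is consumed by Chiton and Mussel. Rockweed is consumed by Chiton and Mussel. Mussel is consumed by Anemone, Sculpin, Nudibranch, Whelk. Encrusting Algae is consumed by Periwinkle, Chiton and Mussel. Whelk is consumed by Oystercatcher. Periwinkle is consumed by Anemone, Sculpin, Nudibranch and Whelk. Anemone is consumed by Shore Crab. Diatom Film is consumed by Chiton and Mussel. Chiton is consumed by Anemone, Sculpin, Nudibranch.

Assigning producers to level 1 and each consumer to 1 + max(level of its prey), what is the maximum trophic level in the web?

Producers (level 1): Encrusting Algae, Rockweed, Diatom Film, Sea Lettuce.
Encrusting Algae → Periwinkle → Whelk → Oystercatcher gives Oystercatcher level 4.
No species has a prey at level 4, so no species reaches level 5.

4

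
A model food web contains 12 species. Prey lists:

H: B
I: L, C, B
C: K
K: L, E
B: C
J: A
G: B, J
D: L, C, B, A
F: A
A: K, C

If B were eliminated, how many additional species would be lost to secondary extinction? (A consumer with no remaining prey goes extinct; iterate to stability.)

Remove B.
Round 1: H (all prey gone) → extinct.
No further losses. Total secondary extinctions: 1.

1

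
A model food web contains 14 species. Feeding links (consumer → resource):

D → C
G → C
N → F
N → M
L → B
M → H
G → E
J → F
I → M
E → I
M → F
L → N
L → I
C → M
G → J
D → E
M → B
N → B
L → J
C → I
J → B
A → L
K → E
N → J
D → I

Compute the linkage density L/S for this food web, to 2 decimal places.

L/S = 1.79

There are L = 25 links among S = 14 species.
L/S = 25/14 = 1.7857 ≈ 1.79.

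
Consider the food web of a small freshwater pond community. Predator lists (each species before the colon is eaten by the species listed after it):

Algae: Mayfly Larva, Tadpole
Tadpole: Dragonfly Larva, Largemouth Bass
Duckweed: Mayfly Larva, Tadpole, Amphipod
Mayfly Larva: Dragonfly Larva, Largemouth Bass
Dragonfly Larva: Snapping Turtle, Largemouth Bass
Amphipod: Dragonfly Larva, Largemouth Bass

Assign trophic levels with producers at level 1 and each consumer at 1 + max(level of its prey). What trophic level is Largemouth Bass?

Trophic level 4

Algae is a producer → level 1.
Mayfly Larva eats Algae (level 1); other prey at levels: Duckweed 1 → level 2.
Dragonfly Larva eats Mayfly Larva (level 2); other prey at levels: Tadpole 2, Amphipod 2 → level 3.
Largemouth Bass eats Dragonfly Larva (level 3); other prey at levels: Mayfly Larva 2, Tadpole 2, Amphipod 2 → level 4.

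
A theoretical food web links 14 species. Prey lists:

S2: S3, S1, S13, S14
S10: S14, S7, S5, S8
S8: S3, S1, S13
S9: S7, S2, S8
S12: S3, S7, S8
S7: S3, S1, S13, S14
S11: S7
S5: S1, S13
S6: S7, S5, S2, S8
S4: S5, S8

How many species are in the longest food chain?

One longest chain: S1 → S5 → S4.
It has 3 species and 2 links.

3 species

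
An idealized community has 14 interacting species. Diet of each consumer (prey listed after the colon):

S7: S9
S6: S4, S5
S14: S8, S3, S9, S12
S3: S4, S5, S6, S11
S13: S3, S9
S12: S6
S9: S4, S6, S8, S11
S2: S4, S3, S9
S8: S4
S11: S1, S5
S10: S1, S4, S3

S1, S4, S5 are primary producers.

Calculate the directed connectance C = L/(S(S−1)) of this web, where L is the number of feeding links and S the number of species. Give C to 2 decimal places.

The web has S = 14 species and L = 27 feeding links.
C = L / (S(S−1)) = 27 / 182 = 0.1484 ≈ 0.15.

C = 0.15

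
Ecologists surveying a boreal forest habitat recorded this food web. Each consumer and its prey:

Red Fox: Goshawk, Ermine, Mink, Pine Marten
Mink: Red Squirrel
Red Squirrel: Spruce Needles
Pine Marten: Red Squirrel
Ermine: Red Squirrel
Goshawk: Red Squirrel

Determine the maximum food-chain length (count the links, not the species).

One longest chain: Spruce Needles → Red Squirrel → Goshawk → Red Fox.
It has 4 species and 3 links.

3 links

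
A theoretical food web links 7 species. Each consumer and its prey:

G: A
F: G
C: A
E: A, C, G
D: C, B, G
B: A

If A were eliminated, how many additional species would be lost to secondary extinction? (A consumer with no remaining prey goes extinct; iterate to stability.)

6

Remove A.
Round 1: C (all prey gone), B (all prey gone), G (all prey gone) → extinct.
Round 2: D (all prey gone), F (all prey gone), E (all prey gone) → extinct.
No further losses. Total secondary extinctions: 6.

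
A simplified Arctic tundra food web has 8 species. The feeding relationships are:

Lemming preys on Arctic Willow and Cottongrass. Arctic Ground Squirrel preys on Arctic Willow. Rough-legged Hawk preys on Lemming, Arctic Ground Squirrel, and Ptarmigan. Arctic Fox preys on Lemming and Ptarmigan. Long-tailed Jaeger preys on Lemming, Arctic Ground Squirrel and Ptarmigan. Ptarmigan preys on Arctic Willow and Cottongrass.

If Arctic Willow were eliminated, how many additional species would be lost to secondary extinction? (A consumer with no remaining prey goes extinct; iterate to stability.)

Remove Arctic Willow.
Round 1: Arctic Ground Squirrel (all prey gone) → extinct.
No further losses. Total secondary extinctions: 1.

1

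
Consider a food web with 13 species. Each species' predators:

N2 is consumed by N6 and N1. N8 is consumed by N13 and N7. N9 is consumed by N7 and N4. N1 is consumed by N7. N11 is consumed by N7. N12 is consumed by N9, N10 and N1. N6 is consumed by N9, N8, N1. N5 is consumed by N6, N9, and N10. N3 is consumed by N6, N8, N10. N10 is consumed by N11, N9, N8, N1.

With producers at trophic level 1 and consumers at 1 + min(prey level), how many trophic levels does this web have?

Producers (level 1): N2, N3, N5, N12.
Following each consumer down to its lowest-level prey: N3 → N10 → N11 (levels 1 through 3).
All prey of N11 (N10 2) are at level 2 or above, so N11 is at level 1 + 2 = 3.
Every consumer has at least one prey at level 2 or below, so none exceeds level 3.

3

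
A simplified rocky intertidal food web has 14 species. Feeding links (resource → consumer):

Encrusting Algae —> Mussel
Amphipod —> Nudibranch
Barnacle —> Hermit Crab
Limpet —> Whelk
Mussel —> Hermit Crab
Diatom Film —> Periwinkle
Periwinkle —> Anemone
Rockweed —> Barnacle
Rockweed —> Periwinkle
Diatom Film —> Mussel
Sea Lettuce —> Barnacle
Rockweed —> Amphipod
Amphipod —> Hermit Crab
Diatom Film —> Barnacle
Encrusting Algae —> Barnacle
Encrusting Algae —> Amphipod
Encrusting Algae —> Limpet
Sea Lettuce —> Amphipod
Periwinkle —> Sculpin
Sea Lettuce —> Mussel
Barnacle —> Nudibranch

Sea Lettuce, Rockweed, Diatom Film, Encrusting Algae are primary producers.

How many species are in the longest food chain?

3 species

One longest chain: Sea Lettuce → Mussel → Hermit Crab.
It has 3 species and 2 links.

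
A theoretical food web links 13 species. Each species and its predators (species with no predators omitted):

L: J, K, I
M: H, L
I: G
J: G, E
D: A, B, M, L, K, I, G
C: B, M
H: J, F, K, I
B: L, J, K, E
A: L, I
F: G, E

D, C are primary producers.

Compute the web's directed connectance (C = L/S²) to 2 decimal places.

The web has S = 13 species and L = 29 feeding links.
C = L / S² = 29 / 169 = 0.1716 ≈ 0.17.

C = 0.17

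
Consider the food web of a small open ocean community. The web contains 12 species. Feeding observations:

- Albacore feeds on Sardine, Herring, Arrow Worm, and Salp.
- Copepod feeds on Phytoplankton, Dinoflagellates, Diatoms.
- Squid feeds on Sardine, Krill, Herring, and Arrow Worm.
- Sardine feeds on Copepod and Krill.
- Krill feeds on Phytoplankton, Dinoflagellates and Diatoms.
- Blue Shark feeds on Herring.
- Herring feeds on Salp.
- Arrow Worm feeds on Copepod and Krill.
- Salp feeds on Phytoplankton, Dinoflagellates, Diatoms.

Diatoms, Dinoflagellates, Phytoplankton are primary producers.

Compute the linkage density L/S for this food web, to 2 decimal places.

There are L = 23 links among S = 12 species.
L/S = 23/12 = 1.9167 ≈ 1.92.

L/S = 1.92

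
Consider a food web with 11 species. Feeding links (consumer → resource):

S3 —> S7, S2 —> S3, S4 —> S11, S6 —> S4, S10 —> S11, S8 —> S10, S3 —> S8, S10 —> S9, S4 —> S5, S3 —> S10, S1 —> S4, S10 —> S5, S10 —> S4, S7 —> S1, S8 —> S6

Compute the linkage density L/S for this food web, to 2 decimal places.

L/S = 1.36

There are L = 15 links among S = 11 species.
L/S = 15/11 = 1.3636 ≈ 1.36.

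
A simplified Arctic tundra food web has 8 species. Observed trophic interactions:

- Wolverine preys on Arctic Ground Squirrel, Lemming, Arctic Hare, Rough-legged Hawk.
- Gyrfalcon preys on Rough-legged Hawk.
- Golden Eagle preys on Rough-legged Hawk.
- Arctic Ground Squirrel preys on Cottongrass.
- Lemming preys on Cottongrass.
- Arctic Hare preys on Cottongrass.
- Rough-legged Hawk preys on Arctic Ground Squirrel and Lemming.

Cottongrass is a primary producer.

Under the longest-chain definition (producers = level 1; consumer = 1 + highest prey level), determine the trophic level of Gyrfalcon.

Cottongrass is a producer → level 1.
Lemming eats Cottongrass → level 2.
Rough-legged Hawk eats Lemming (level 2); other prey at levels: Arctic Ground Squirrel 2 → level 3.
Gyrfalcon eats Rough-legged Hawk → level 4.

Trophic level 4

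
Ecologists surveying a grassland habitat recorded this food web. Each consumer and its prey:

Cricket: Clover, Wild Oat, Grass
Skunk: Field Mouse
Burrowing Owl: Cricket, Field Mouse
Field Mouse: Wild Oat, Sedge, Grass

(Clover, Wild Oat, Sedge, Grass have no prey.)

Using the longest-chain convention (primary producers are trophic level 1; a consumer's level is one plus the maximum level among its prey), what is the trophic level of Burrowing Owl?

Clover is a producer → level 1.
Cricket eats Clover (level 1); other prey at levels: Wild Oat 1, Grass 1 → level 2.
Burrowing Owl eats Cricket (level 2); other prey at levels: Field Mouse 2 → level 3.

Trophic level 3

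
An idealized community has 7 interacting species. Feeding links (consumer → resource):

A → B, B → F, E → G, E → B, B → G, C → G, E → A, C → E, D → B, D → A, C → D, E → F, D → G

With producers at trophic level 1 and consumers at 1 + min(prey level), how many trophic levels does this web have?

Producers (level 1): F, G.
Following each consumer down to its lowest-level prey: F → B → A (levels 1 through 3).
All prey of A (B 2) are at level 2 or above, so A is at level 1 + 2 = 3.
Every consumer has at least one prey at level 2 or below, so none exceeds level 3.

3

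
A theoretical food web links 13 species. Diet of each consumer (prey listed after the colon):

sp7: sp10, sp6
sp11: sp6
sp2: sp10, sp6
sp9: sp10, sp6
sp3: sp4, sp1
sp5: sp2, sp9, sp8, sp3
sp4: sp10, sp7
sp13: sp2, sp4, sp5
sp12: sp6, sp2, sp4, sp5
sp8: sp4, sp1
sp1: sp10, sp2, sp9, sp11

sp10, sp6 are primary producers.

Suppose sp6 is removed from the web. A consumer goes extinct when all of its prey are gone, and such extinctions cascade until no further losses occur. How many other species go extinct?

Remove sp6.
Round 1: sp11 (all prey gone) → extinct.
No further losses. Total secondary extinctions: 1.

1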